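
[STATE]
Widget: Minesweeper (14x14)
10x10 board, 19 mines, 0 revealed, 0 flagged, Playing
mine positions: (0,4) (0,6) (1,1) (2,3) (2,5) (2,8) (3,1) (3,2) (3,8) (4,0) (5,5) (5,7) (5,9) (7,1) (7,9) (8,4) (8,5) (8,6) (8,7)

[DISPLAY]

■■■■■■■■■■    
■■■■■■■■■■    
■■■■■■■■■■    
■■■■■■■■■■    
■■■■■■■■■■    
■■■■■■■■■■    
■■■■■■■■■■    
■■■■■■■■■■    
■■■■■■■■■■    
■■■■■■■■■■    
              
              
              
              


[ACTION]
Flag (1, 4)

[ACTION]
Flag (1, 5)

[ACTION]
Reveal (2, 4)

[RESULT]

■■■■■■■■■■    
■■■■⚑⚑■■■■    
■■■■2■■■■■    
■■■■■■■■■■    
■■■■■■■■■■    
■■■■■■■■■■    
■■■■■■■■■■    
■■■■■■■■■■    
■■■■■■■■■■    
■■■■■■■■■■    
              
              
              
              


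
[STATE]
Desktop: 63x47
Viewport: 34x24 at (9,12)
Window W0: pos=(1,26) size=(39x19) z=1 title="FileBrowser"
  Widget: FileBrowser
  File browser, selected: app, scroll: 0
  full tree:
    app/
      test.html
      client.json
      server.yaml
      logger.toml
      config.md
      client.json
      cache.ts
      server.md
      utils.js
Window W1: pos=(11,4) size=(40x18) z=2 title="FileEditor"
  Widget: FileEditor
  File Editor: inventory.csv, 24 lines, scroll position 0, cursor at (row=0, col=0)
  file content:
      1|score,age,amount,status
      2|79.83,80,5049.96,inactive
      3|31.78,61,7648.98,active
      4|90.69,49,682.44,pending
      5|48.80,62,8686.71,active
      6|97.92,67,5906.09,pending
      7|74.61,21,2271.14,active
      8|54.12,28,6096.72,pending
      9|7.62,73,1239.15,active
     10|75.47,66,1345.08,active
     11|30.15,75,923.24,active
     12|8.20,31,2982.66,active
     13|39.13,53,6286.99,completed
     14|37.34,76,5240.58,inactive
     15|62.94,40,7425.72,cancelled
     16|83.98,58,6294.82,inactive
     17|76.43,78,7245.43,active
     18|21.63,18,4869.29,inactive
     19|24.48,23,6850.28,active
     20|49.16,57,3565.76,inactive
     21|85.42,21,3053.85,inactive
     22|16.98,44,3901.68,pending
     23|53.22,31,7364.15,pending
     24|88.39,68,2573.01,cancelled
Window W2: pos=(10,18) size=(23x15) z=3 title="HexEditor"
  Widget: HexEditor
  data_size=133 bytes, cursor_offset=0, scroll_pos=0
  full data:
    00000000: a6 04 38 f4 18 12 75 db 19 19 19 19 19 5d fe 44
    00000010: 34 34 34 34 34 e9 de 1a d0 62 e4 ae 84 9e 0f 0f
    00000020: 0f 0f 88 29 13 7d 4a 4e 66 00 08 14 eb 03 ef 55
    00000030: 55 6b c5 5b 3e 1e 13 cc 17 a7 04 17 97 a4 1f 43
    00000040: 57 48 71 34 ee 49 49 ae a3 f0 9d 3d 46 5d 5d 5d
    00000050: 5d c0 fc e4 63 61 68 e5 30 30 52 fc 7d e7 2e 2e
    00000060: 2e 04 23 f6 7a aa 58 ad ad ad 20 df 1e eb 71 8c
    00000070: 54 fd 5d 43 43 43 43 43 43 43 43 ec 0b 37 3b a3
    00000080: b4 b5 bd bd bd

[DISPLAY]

  ┃97.92,67,5906.09,pending       
  ┃74.61,21,2271.14,active        
  ┃54.12,28,6096.72,pending       
  ┃7.62,73,1239.15,active         
  ┃75.47,66,1345.08,active        
  ┃30.15,75,923.24,active         
 ┏━━━━━━━━━━━━━━━━━━━━━┓e         
 ┃ HexEditor           ┃leted     
 ┠─────────────────────┨tive      
 ┃00000000  A6 04 38 f4┃━━━━━━━━━━
 ┃00000010  34 34 34 34┃          
 ┃00000020  0f 0f 88 29┃          
 ┃00000030  55 6b c5 5b┃          
 ┃00000040  57 48 71 34┃          
━┃00000050  5d c0 fc e4┃━━━━━━┓   
o┃00000060  2e 04 23 f6┃      ┃   
─┃00000070  54 fd 5d 43┃──────┨   
p┃00000080  b4 b5 bd bd┃      ┃   
t┃                     ┃      ┃   
e┃                     ┃      ┃   
v┗━━━━━━━━━━━━━━━━━━━━━┛      ┃   
ger.toml                      ┃   
fig.md                        ┃   
ent.json                      ┃   


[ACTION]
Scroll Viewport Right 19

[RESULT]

,pending             ░┃           
,active              ░┃           
,pending             ░┃           
active               ░┃           
,active              ░┃           
active               ░┃           
━━━━┓e               ░┃           
    ┃leted           ░┃           
────┨tive            ▼┃           
8 f4┃━━━━━━━━━━━━━━━━━┛           
4 34┃                             
8 29┃                             
5 5b┃                             
1 34┃                             
c e4┃━━━━━━┓                      
3 f6┃      ┃                      
d 43┃──────┨                      
d bd┃      ┃                      
    ┃      ┃                      
    ┃      ┃                      
━━━━┛      ┃                      
           ┃                      
           ┃                      
           ┃                      


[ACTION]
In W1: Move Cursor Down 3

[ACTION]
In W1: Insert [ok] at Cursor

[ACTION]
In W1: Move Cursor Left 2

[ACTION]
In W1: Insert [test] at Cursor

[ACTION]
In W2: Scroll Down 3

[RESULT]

,pending             ░┃           
,active              ░┃           
,pending             ░┃           
active               ░┃           
,active              ░┃           
active               ░┃           
━━━━┓e               ░┃           
    ┃leted           ░┃           
────┨tive            ▼┃           
5 5b┃━━━━━━━━━━━━━━━━━┛           
1 34┃                             
c e4┃                             
3 f6┃                             
d 43┃                             
d bd┃━━━━━━┓                      
    ┃      ┃                      
    ┃──────┨                      
    ┃      ┃                      
    ┃      ┃                      
    ┃      ┃                      
━━━━┛      ┃                      
           ┃                      
           ┃                      
           ┃                      


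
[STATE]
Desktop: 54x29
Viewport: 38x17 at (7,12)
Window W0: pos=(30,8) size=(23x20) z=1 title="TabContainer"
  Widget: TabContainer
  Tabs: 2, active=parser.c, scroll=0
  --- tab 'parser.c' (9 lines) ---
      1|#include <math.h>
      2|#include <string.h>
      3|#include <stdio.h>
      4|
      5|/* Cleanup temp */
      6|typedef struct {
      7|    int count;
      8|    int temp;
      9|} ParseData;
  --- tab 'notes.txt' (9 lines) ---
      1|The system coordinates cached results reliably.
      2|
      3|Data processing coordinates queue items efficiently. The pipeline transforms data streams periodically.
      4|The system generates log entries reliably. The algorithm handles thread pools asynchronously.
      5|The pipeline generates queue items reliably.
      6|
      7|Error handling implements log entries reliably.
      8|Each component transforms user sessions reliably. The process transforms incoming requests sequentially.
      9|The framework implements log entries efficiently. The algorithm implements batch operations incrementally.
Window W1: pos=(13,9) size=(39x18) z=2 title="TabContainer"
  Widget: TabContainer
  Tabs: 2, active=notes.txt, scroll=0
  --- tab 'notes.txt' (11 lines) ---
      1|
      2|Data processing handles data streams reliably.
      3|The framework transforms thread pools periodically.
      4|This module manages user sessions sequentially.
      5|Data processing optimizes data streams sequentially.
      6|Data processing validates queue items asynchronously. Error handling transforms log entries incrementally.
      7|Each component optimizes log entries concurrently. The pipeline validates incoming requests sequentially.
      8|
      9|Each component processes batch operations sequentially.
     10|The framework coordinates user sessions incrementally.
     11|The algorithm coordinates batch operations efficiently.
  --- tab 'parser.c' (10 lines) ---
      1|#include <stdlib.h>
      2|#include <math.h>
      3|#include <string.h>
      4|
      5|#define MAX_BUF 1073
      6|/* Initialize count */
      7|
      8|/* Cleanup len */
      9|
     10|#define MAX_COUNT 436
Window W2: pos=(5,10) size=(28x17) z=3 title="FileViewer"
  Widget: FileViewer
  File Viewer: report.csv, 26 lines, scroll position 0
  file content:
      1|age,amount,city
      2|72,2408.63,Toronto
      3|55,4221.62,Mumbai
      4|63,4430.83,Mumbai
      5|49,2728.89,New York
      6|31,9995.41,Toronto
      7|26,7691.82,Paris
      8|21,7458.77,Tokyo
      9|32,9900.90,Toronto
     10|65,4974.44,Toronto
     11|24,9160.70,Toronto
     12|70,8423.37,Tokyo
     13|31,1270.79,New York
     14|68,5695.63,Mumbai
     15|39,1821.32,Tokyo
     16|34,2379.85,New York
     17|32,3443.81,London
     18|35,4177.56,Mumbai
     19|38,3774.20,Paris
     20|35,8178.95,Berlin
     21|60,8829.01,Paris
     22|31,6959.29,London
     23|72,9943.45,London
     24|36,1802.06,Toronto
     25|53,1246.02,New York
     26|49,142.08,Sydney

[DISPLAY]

─────────────────────────┨.c          
ge,amount,city          ▲┃────────────
2,2408.63,Toronto       █┃            
5,4221.62,Mumbai        ░┃dles data st
3,4430.83,Mumbai        ░┃forms thread
9,2728.89,New York      ░┃ user sessio
1,9995.41,Toronto       ░┃imizes data 
6,7691.82,Paris         ░┃idates queue
1,7458.77,Tokyo         ░┃mizes log en
2,9900.90,Toronto       ░┃            
5,4974.44,Toronto       ░┃esses batch 
4,9160.70,Toronto       ░┃inates user 
0,8423.37,Tokyo         ░┃inates batch
1,1270.79,New York      ▼┃            
━━━━━━━━━━━━━━━━━━━━━━━━━┛━━━━━━━━━━━━
                       ┗━━━━━━━━━━━━━━
                                      


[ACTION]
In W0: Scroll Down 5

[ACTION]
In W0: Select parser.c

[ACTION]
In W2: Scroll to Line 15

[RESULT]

─────────────────────────┨.c          
8,5695.63,Mumbai        ▲┃────────────
9,1821.32,Tokyo         ░┃            
4,2379.85,New York      ░┃dles data st
2,3443.81,London        ░┃forms thread
5,4177.56,Mumbai        ░┃ user sessio
8,3774.20,Paris         ░┃imizes data 
5,8178.95,Berlin        ░┃idates queue
0,8829.01,Paris         ░┃mizes log en
1,6959.29,London        ░┃            
2,9943.45,London        ░┃esses batch 
6,1802.06,Toronto       ░┃inates user 
3,1246.02,New York      █┃inates batch
9,142.08,Sydney         ▼┃            
━━━━━━━━━━━━━━━━━━━━━━━━━┛━━━━━━━━━━━━
                       ┗━━━━━━━━━━━━━━
                                      


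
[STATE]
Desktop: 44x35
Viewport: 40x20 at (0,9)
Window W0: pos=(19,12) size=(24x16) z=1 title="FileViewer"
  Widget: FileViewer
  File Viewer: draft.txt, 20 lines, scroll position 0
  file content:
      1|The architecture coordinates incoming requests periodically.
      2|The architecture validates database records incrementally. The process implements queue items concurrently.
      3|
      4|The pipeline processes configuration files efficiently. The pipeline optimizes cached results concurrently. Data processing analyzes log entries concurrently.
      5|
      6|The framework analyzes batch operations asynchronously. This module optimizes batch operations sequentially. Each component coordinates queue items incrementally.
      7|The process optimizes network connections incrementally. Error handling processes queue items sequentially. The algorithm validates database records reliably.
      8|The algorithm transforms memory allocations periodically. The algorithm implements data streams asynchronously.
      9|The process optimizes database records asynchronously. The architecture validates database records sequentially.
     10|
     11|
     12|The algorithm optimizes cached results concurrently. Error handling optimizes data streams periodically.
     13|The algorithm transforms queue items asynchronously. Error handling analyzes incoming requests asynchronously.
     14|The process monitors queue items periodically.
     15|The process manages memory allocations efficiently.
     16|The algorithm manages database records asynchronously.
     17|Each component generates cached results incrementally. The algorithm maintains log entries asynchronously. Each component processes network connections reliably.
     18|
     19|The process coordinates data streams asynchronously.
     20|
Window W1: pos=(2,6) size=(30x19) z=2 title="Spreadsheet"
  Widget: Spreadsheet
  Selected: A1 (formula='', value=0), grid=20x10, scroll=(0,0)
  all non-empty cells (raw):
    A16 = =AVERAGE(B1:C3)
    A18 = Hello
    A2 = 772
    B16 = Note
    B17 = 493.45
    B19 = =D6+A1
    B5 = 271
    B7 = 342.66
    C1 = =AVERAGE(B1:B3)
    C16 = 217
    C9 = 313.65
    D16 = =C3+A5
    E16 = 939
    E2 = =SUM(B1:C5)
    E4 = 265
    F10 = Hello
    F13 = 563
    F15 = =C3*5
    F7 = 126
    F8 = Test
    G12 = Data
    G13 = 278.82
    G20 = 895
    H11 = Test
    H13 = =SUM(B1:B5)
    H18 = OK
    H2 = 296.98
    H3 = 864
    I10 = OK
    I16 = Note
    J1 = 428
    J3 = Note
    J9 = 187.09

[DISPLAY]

  ┃A1:                         ┃        
  ┃       A       B       C    ┃        
  ┃----------------------------┃        
  ┃  1      [0]       0       0┃━━━━━━━━
  ┃  2      772       0       0┃        
  ┃  3        0       0       0┃────────
  ┃  4        0       0       0┃ture coo
  ┃  5        0     271       0┃ture val
  ┃  6        0       0       0┃        
  ┃  7        0  342.66       0┃ process
  ┃  8        0       0       0┃        
  ┃  9        0       0  313.65┃k analyz
  ┃ 10        0       0       0┃optimize
  ┃ 11        0       0       0┃m transf
  ┃ 12        0       0       0┃optimize
  ┗━━━━━━━━━━━━━━━━━━━━━━━━━━━━┛        
                   ┃                    
                   ┃The algorithm optimi
                   ┗━━━━━━━━━━━━━━━━━━━━
                                        


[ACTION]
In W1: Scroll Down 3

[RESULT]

  ┃A1:                         ┃        
  ┃       A       B       C    ┃        
  ┃----------------------------┃        
  ┃  4        0       0       0┃━━━━━━━━
  ┃  5        0     271       0┃        
  ┃  6        0       0       0┃────────
  ┃  7        0  342.66       0┃ture coo
  ┃  8        0       0       0┃ture val
  ┃  9        0       0  313.65┃        
  ┃ 10        0       0       0┃ process
  ┃ 11        0       0       0┃        
  ┃ 12        0       0       0┃k analyz
  ┃ 13        0       0       0┃optimize
  ┃ 14        0       0       0┃m transf
  ┃ 15        0       0       0┃optimize
  ┗━━━━━━━━━━━━━━━━━━━━━━━━━━━━┛        
                   ┃                    
                   ┃The algorithm optimi
                   ┗━━━━━━━━━━━━━━━━━━━━
                                        


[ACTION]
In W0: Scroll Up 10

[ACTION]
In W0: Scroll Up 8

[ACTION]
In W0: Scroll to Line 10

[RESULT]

  ┃A1:                         ┃        
  ┃       A       B       C    ┃        
  ┃----------------------------┃        
  ┃  4        0       0       0┃━━━━━━━━
  ┃  5        0     271       0┃        
  ┃  6        0       0       0┃────────
  ┃  7        0  342.66       0┃optimize
  ┃  8        0       0       0┃        
  ┃  9        0       0  313.65┃        
  ┃ 10        0       0       0┃m optimi
  ┃ 11        0       0       0┃m transf
  ┃ 12        0       0       0┃monitors
  ┃ 13        0       0       0┃manages 
  ┃ 14        0       0       0┃m manage
  ┃ 15        0       0       0┃nt gener
  ┗━━━━━━━━━━━━━━━━━━━━━━━━━━━━┛        
                   ┃The process coordina
                   ┃                    
                   ┗━━━━━━━━━━━━━━━━━━━━
                                        


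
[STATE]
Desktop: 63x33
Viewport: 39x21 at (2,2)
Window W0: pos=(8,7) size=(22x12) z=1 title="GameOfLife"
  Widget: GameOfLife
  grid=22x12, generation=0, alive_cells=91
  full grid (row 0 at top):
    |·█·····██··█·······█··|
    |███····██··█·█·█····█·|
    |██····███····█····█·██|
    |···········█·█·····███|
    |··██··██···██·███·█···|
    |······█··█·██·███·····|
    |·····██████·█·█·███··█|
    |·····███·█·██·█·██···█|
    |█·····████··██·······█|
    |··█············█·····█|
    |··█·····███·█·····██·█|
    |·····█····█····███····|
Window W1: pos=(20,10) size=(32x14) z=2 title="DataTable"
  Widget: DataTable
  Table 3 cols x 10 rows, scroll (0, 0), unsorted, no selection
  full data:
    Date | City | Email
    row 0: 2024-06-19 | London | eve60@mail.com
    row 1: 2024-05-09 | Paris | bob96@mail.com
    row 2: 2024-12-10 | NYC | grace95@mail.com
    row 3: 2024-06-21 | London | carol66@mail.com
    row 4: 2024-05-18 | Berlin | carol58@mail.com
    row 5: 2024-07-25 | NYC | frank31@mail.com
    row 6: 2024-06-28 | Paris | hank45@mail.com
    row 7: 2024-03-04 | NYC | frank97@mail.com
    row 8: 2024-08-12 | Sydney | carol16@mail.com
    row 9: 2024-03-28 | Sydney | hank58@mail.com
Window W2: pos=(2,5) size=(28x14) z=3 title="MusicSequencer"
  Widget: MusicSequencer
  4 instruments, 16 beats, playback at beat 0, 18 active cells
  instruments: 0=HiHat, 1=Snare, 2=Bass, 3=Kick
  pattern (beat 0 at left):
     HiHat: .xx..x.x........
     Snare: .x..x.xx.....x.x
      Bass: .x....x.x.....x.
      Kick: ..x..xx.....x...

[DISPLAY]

                                       
                                       
                                       
┏━━━━━━━━━━━━━━━━━━━━━━━━━━┓           
┃ MusicSequencer           ┃           
┠──────────────────────────┨           
┃      ▼123456789012345    ┃           
┃ HiHat·██··█·█········    ┃           
┃ Snare·█··█·██·····█·█    ┃━━━━━━━━━━━
┃  Bass·█····█·█·····█·    ┃e          
┃  Kick··█··██·····█···    ┃───────────
┃                          ┃ │City  │Em
┃                          ┃─┼──────┼──
┃                          ┃9│London│ev
┃                          ┃9│Paris │bo
┃                          ┃0│NYC   │gr
┗━━━━━━━━━━━━━━━━━━━━━━━━━━┛1│London│ca
                  ┃2024-05-18│Berlin│ca
                  ┃2024-07-25│NYC   │fr
                  ┃2024-06-28│Paris │ha
                  ┃2024-03-04│NYC   │fr


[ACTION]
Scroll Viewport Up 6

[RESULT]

                                       
                                       
                                       
                                       
                                       
┏━━━━━━━━━━━━━━━━━━━━━━━━━━┓           
┃ MusicSequencer           ┃           
┠──────────────────────────┨           
┃      ▼123456789012345    ┃           
┃ HiHat·██··█·█········    ┃           
┃ Snare·█··█·██·····█·█    ┃━━━━━━━━━━━
┃  Bass·█····█·█·····█·    ┃e          
┃  Kick··█··██·····█···    ┃───────────
┃                          ┃ │City  │Em
┃                          ┃─┼──────┼──
┃                          ┃9│London│ev
┃                          ┃9│Paris │bo
┃                          ┃0│NYC   │gr
┗━━━━━━━━━━━━━━━━━━━━━━━━━━┛1│London│ca
                  ┃2024-05-18│Berlin│ca
                  ┃2024-07-25│NYC   │fr


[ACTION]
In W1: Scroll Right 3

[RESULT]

                                       
                                       
                                       
                                       
                                       
┏━━━━━━━━━━━━━━━━━━━━━━━━━━┓           
┃ MusicSequencer           ┃           
┠──────────────────────────┨           
┃      ▼123456789012345    ┃           
┃ HiHat·██··█·█········    ┃           
┃ Snare·█··█·██·····█·█    ┃━━━━━━━━━━━
┃  Bass·█····█·█·····█·    ┃e          
┃  Kick··█··██·····█···    ┃───────────
┃                          ┃ity  │Email
┃                          ┃─────┼─────
┃                          ┃ondon│eve60
┃                          ┃aris │bob96
┃                          ┃YC   │grace
┗━━━━━━━━━━━━━━━━━━━━━━━━━━┛ondon│carol
                  ┃4-05-18│Berlin│carol
                  ┃4-07-25│NYC   │frank


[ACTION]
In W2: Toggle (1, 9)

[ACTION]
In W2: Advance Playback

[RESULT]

                                       
                                       
                                       
                                       
                                       
┏━━━━━━━━━━━━━━━━━━━━━━━━━━┓           
┃ MusicSequencer           ┃           
┠──────────────────────────┨           
┃      0▼23456789012345    ┃           
┃ HiHat·██··█·█········    ┃           
┃ Snare·█··█·██·█···█·█    ┃━━━━━━━━━━━
┃  Bass·█····█·█·····█·    ┃e          
┃  Kick··█··██·····█···    ┃───────────
┃                          ┃ity  │Email
┃                          ┃─────┼─────
┃                          ┃ondon│eve60
┃                          ┃aris │bob96
┃                          ┃YC   │grace
┗━━━━━━━━━━━━━━━━━━━━━━━━━━┛ondon│carol
                  ┃4-05-18│Berlin│carol
                  ┃4-07-25│NYC   │frank


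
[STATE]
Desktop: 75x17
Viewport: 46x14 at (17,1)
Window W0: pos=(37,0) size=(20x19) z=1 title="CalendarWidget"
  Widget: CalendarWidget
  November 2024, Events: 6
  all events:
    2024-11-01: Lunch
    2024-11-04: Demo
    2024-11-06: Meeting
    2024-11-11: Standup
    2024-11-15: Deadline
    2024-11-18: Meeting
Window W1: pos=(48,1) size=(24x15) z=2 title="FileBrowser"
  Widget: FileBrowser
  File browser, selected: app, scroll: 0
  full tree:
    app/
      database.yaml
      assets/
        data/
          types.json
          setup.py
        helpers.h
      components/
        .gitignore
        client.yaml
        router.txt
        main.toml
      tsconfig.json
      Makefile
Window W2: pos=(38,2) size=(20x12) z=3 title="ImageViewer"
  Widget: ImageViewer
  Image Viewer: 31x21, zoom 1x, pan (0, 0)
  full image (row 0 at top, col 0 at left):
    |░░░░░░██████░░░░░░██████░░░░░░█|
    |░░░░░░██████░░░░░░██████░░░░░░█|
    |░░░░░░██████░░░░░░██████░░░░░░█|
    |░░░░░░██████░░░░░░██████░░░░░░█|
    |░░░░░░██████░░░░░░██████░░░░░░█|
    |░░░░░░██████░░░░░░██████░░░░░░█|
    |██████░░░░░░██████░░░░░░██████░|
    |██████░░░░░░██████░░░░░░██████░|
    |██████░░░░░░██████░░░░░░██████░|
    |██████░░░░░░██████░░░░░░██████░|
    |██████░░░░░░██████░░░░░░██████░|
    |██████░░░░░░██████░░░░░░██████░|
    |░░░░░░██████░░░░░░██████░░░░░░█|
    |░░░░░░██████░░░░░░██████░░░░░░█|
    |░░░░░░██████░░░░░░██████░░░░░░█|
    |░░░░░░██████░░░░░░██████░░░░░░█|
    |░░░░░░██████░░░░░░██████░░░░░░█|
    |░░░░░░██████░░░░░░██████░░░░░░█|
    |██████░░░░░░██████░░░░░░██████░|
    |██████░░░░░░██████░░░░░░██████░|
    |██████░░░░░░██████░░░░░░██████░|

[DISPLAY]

                    ┃ CalendarW┏━━━━━━━━━━━━━━
                    ┠┏━━━━━━━━━━━━━━━━━━┓ser  
                    ┃┃ ImageViewer      ┃─────
                    ┃┠──────────────────┨/    
                    ┃┃░░░░░░██████░░░░░░┃ase.y
                    ┃┃░░░░░░██████░░░░░░┃ssets
                    ┃┃░░░░░░██████░░░░░░┃ompon
                    ┃┃░░░░░░██████░░░░░░┃fig.j
                    ┃┃░░░░░░██████░░░░░░┃ile  
                    ┃┃░░░░░░██████░░░░░░┃     
                    ┃┃██████░░░░░░██████┃     
                    ┃┃██████░░░░░░██████┃     
                    ┃┗━━━━━━━━━━━━━━━━━━┛     
                    ┃          ┃              


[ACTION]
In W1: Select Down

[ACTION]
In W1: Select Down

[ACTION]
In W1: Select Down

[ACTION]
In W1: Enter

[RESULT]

                    ┃ CalendarW┏━━━━━━━━━━━━━━
                    ┠┏━━━━━━━━━━━━━━━━━━┓ser  
                    ┃┃ ImageViewer      ┃─────
                    ┃┠──────────────────┨/    
                    ┃┃░░░░░░██████░░░░░░┃ase.y
                    ┃┃░░░░░░██████░░░░░░┃ssets
                    ┃┃░░░░░░██████░░░░░░┃ompon
                    ┃┃░░░░░░██████░░░░░░┃tigno
                    ┃┃░░░░░░██████░░░░░░┃ent.y
                    ┃┃░░░░░░██████░░░░░░┃ter.t
                    ┃┃██████░░░░░░██████┃n.tom
                    ┃┃██████░░░░░░██████┃fig.j
                    ┃┗━━━━━━━━━━━━━━━━━━┛ile  
                    ┃          ┃              


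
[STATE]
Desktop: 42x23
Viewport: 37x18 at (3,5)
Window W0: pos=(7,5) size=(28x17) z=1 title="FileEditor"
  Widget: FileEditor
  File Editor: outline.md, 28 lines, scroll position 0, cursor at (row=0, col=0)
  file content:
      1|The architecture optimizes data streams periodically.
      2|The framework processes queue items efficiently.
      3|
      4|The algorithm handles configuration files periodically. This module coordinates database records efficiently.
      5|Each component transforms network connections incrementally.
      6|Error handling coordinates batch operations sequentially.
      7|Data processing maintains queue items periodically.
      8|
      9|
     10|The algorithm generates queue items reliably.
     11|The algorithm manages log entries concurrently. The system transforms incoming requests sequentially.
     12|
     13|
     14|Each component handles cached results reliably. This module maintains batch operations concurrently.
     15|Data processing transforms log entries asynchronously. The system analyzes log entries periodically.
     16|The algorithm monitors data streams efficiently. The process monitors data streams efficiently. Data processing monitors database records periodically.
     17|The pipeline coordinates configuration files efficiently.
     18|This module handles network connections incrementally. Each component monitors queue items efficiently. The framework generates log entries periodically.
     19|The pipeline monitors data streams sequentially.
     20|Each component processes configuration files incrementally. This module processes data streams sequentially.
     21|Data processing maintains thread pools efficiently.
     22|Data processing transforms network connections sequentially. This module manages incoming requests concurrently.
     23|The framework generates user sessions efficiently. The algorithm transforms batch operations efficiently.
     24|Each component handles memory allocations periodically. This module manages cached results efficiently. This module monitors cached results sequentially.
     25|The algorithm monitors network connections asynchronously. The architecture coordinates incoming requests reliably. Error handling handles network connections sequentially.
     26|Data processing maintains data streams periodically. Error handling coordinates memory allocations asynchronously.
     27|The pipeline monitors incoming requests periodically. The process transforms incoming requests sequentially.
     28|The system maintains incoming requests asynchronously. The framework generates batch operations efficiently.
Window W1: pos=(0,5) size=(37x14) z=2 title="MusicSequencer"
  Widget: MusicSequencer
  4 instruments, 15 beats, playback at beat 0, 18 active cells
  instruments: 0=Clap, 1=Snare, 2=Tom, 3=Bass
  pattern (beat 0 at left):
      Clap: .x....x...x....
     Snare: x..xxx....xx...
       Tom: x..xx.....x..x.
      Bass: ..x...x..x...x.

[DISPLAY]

━━━━━━━━━━━━━━━━━━━━━━━━━━━━━━━━━┓   
usicSequencer                    ┃   
─────────────────────────────────┨   
    ▼12345678901234              ┃   
Clap·█····█···█····              ┃   
nare█··███····██···              ┃   
 Tom█··██·····█··█·              ┃   
Bass··█···█··█···█·              ┃   
                                 ┃   
                                 ┃   
                                 ┃   
                                 ┃   
                                 ┃   
━━━━━━━━━━━━━━━━━━━━━━━━━━━━━━━━━┛   
    ┃                         ░┃     
    ┃                         ▼┃     
    ┗━━━━━━━━━━━━━━━━━━━━━━━━━━┛     
                                     


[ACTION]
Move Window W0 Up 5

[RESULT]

━━━━━━━━━━━━━━━━━━━━━━━━━━━━━━━━━┓   
usicSequencer                    ┃   
─────────────────────────────────┨   
    ▼12345678901234              ┃   
Clap·█····█···█····              ┃   
nare█··███····██···              ┃   
 Tom█··██·····█··█·              ┃   
Bass··█···█··█···█·              ┃   
                                 ┃   
                                 ┃   
                                 ┃   
                                 ┃   
                                 ┃   
━━━━━━━━━━━━━━━━━━━━━━━━━━━━━━━━━┛   
                                     
                                     
                                     
                                     


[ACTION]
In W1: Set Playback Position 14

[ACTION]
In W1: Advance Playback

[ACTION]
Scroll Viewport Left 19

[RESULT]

┏━━━━━━━━━━━━━━━━━━━━━━━━━━━━━━━━━━━┓
┃ MusicSequencer                    ┃
┠───────────────────────────────────┨
┃      ▼12345678901234              ┃
┃  Clap·█····█···█····              ┃
┃ Snare█··███····██···              ┃
┃   Tom█··██·····█··█·              ┃
┃  Bass··█···█··█···█·              ┃
┃                                   ┃
┃                                   ┃
┃                                   ┃
┃                                   ┃
┃                                   ┃
┗━━━━━━━━━━━━━━━━━━━━━━━━━━━━━━━━━━━┛
                                     
                                     
                                     
                                     


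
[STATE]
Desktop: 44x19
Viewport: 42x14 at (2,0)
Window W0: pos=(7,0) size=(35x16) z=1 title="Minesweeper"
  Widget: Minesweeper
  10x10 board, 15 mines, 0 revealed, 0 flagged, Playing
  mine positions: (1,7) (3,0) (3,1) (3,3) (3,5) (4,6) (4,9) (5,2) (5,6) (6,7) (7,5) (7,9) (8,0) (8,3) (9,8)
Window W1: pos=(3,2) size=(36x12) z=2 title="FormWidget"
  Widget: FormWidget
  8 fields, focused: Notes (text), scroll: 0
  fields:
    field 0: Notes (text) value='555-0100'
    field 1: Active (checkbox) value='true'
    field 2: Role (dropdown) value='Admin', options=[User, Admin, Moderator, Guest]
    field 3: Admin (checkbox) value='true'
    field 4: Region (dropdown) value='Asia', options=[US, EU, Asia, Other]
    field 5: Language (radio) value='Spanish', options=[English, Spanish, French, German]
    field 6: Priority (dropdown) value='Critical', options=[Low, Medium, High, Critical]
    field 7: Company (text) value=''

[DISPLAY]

     ┏━━━━━━━━━━━━━━━━━━━━━━━━━━━━━━━━━┓  
     ┃ Minesweeper                     ┃  
 ┏━━━━━━━━━━━━━━━━━━━━━━━━━━━━━━━━━━┓──┨  
 ┃ FormWidget                       ┃  ┃  
 ┠──────────────────────────────────┨  ┃  
 ┃> Notes:      [555-0100          ]┃  ┃  
 ┃  Active:     [x]                 ┃  ┃  
 ┃  Role:       [Admin            ▼]┃  ┃  
 ┃  Admin:      [x]                 ┃  ┃  
 ┃  Region:     [Asia             ▼]┃  ┃  
 ┃  Language:   ( ) English  (●) Spa┃  ┃  
 ┃  Priority:   [Critical         ▼]┃  ┃  
 ┃  Company:    [                  ]┃  ┃  
 ┗━━━━━━━━━━━━━━━━━━━━━━━━━━━━━━━━━━┛  ┃  


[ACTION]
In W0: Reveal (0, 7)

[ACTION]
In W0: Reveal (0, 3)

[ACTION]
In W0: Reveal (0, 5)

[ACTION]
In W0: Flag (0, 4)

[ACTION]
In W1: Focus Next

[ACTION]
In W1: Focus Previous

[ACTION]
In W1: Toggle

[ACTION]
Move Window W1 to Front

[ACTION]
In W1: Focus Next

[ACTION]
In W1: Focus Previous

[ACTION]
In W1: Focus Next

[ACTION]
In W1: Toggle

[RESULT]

     ┏━━━━━━━━━━━━━━━━━━━━━━━━━━━━━━━━━┓  
     ┃ Minesweeper                     ┃  
 ┏━━━━━━━━━━━━━━━━━━━━━━━━━━━━━━━━━━┓──┨  
 ┃ FormWidget                       ┃  ┃  
 ┠──────────────────────────────────┨  ┃  
 ┃  Notes:      [555-0100          ]┃  ┃  
 ┃> Active:     [ ]                 ┃  ┃  
 ┃  Role:       [Admin            ▼]┃  ┃  
 ┃  Admin:      [x]                 ┃  ┃  
 ┃  Region:     [Asia             ▼]┃  ┃  
 ┃  Language:   ( ) English  (●) Spa┃  ┃  
 ┃  Priority:   [Critical         ▼]┃  ┃  
 ┃  Company:    [                  ]┃  ┃  
 ┗━━━━━━━━━━━━━━━━━━━━━━━━━━━━━━━━━━┛  ┃  


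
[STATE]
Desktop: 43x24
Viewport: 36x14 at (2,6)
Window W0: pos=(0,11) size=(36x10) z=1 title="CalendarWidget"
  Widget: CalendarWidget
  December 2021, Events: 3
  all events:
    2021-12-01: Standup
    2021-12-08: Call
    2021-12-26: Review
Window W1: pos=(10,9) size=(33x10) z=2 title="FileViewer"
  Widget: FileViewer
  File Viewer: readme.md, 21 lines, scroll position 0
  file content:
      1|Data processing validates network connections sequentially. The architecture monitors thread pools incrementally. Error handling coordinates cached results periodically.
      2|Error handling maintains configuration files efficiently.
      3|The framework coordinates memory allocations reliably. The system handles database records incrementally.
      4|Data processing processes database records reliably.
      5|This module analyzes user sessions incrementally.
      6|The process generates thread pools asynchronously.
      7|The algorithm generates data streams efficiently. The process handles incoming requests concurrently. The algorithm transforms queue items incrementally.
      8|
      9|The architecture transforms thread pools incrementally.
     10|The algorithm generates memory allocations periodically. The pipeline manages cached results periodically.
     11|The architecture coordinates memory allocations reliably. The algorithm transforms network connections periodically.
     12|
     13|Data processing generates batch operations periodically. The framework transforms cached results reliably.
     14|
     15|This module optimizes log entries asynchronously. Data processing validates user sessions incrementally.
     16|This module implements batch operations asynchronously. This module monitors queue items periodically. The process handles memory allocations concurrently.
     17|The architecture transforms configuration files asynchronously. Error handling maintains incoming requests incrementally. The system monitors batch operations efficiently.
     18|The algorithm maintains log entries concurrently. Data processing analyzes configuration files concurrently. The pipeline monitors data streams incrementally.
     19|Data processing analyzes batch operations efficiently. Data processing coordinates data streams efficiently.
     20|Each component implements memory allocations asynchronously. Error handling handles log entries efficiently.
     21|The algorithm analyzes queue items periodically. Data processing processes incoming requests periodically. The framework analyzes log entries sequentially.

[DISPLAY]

                                    
                                    
                                    
        ┏━━━━━━━━━━━━━━━━━━━━━━━━━━━
        ┃ FileViewer                
━━━━━━━━┠───────────────────────────
Calendar┃Data processing validates n
────────┃Error handling maintains co
        ┃The framework coordinates m
o Tu We ┃Data processing processes d
      1*┃This module analyzes user s
6  7  8*┃The process generates threa
3 14 15 ┗━━━━━━━━━━━━━━━━━━━━━━━━━━━
0 21 22 23 24 25 26*             ┃  


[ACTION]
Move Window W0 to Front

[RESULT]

                                    
                                    
                                    
        ┏━━━━━━━━━━━━━━━━━━━━━━━━━━━
        ┃ FileViewer                
━━━━━━━━━━━━━━━━━━━━━━━━━━━━━━━━━┓──
CalendarWidget                   ┃ n
─────────────────────────────────┨co
         December 2021           ┃ m
o Tu We Th Fr Sa Su              ┃ d
      1*  2  3  4  5             ┃ s
6  7  8*  9 10 11 12             ┃ea
3 14 15 16 17 18 19              ┃━━
0 21 22 23 24 25 26*             ┃  


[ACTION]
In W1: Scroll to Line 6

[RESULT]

                                    
                                    
                                    
        ┏━━━━━━━━━━━━━━━━━━━━━━━━━━━
        ┃ FileViewer                
━━━━━━━━━━━━━━━━━━━━━━━━━━━━━━━━━┓──
CalendarWidget                   ┃ea
─────────────────────────────────┨at
         December 2021           ┃  
o Tu We Th Fr Sa Su              ┃ms
      1*  2  3  4  5             ┃em
6  7  8*  9 10 11 12             ┃te
3 14 15 16 17 18 19              ┃━━
0 21 22 23 24 25 26*             ┃  


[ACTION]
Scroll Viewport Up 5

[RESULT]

                                    
                                    
                                    
                                    
                                    
                                    
                                    
                                    
        ┏━━━━━━━━━━━━━━━━━━━━━━━━━━━
        ┃ FileViewer                
━━━━━━━━━━━━━━━━━━━━━━━━━━━━━━━━━┓──
CalendarWidget                   ┃ea
─────────────────────────────────┨at
         December 2021           ┃  


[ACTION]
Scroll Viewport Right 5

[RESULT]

                                    
                                    
                                    
                                    
                                    
                                    
                                    
                                    
   ┏━━━━━━━━━━━━━━━━━━━━━━━━━━━━━━━┓
   ┃ FileViewer                    ┃
━━━━━━━━━━━━━━━━━━━━━━━━━━━━┓──────┨
darWidget                   ┃ead p▲┃
────────────────────────────┨ata s░┃
    December 2021           ┃     █┃
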